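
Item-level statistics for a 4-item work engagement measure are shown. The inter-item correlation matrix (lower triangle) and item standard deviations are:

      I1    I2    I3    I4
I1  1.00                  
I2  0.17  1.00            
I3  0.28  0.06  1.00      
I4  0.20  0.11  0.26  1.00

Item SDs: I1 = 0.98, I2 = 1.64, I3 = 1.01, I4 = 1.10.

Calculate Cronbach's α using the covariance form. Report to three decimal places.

Cronbach's α = 0.420

Σσ²ᵢ = 0.98² + 1.64² + 1.01² + 1.10² = 5.8801
Covariances σ_ij = r_ij · s_i · s_j:
  σ(I1,I2) = 0.17 × 0.98 × 1.64 = 0.2732
  σ(I1,I3) = 0.28 × 0.98 × 1.01 = 0.2771
  σ(I1,I4) = 0.20 × 0.98 × 1.10 = 0.2156
  σ(I2,I3) = 0.06 × 1.64 × 1.01 = 0.0994
  σ(I2,I4) = 0.11 × 1.64 × 1.10 = 0.1984
  σ(I3,I4) = 0.26 × 1.01 × 1.10 = 0.2889
σ²_T = Σσ²ᵢ + 2·Σσ_ij = 5.8801 + 2 × 1.3526 = 8.5853
α = (4/3)·(1 − 5.8801/8.5853) = 0.420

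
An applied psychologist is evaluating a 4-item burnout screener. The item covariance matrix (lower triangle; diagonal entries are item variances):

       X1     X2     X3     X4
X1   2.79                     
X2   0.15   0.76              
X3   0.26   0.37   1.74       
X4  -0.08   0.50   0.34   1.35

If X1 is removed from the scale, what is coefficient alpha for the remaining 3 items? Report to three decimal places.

coefficient alpha = 0.579

Remaining items: X2, X3, X4 (k = 3).
sum of item variances = 0.76 + 1.74 + 1.35 = 3.85
σ²_total = 3.85 + 2 × 1.21 = 6.27
α (item deleted) = (3/2)·(1 − 3.85/6.27) = 0.579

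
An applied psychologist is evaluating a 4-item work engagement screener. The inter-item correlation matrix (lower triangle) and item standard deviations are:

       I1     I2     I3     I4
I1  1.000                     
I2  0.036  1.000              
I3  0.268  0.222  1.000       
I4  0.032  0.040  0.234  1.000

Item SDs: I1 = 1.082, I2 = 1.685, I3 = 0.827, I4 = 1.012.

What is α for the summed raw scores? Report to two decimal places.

α = 0.32

Σσ²ᵢ = 1.082² + 1.685² + 0.827² + 1.012² = 5.7180
Covariances σ_ij = r_ij · s_i · s_j:
  σ(I1,I2) = 0.036 × 1.082 × 1.685 = 0.0656
  σ(I1,I3) = 0.268 × 1.082 × 0.827 = 0.2398
  σ(I1,I4) = 0.032 × 1.082 × 1.012 = 0.0350
  σ(I2,I3) = 0.222 × 1.685 × 0.827 = 0.3094
  σ(I2,I4) = 0.040 × 1.685 × 1.012 = 0.0682
  σ(I3,I4) = 0.234 × 0.827 × 1.012 = 0.1958
σ²_T = Σσ²ᵢ + 2·Σσ_ij = 5.7180 + 2 × 0.9138 = 7.5456
α = (4/3)·(1 − 5.7180/7.5456) = 0.32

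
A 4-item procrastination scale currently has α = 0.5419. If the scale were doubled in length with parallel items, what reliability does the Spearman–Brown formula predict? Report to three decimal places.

Length factor m = 2
α' = m·α / (1 + (m−1)·α)
   = 2 × 0.5419 / (1 + (2 − 1) × 0.5419)
   = 1.0838 / 1.5419 = 0.703

predicted reliability = 0.703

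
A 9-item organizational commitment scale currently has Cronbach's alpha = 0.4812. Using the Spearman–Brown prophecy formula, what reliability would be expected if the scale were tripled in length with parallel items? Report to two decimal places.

predicted reliability = 0.74

Length factor m = 3
α' = m·α / (1 + (m−1)·α)
   = 3 × 0.4812 / (1 + (3 − 1) × 0.4812)
   = 1.4436 / 1.9624 = 0.74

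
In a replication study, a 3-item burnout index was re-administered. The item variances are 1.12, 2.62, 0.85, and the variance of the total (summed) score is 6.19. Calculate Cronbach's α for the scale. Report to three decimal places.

sum of item variances = 1.12 + 2.62 + 0.85 = 4.59
α = (k/(k−1))·(1 − sum of item variances/total variance) = (3/2)·(1 − 4.59/6.19) = 0.388

Cronbach's α = 0.388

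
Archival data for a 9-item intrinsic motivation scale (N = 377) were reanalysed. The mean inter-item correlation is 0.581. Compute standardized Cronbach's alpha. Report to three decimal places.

α = 0.926

Standardized α = k·r̄ / (1 + (k−1)·r̄) = 9 × 0.581 / (1 + 8 × 0.581)
  = 5.2290 / 5.6480 = 0.926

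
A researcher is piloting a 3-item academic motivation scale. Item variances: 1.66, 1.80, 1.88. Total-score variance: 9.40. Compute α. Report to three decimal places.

sum of item variances = 1.66 + 1.80 + 1.88 = 5.34
α = (k/(k−1))·(1 − sum of item variances/σ²_T) = (3/2)·(1 − 5.34/9.40) = 0.648

α = 0.648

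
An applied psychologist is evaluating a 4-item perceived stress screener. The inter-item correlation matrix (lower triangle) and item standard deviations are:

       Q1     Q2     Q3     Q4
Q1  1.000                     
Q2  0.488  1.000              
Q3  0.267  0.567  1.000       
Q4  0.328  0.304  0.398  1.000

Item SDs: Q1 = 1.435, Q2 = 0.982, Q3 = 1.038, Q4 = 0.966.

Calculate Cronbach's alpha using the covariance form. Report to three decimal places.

Σσ²ᵢ = 1.435² + 0.982² + 1.038² + 0.966² = 5.0341
Covariances σ_ij = r_ij · s_i · s_j:
  σ(Q1,Q2) = 0.488 × 1.435 × 0.982 = 0.6877
  σ(Q1,Q3) = 0.267 × 1.435 × 1.038 = 0.3977
  σ(Q1,Q4) = 0.328 × 1.435 × 0.966 = 0.4547
  σ(Q2,Q3) = 0.567 × 0.982 × 1.038 = 0.5780
  σ(Q2,Q4) = 0.304 × 0.982 × 0.966 = 0.2884
  σ(Q3,Q4) = 0.398 × 1.038 × 0.966 = 0.3991
σ²_T = Σσ²ᵢ + 2·Σσ_ij = 5.0341 + 2 × 2.8056 = 10.6453
α = (4/3)·(1 − 5.0341/10.6453) = 0.703

Cronbach's alpha = 0.703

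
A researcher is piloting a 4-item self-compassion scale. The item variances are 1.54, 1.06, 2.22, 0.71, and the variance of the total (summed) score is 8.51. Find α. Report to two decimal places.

sum of item variances = 1.54 + 1.06 + 2.22 + 0.71 = 5.53
α = (k/(k−1))·(1 − sum of item variances/σ²_total) = (4/3)·(1 − 5.53/8.51) = 0.47

α = 0.47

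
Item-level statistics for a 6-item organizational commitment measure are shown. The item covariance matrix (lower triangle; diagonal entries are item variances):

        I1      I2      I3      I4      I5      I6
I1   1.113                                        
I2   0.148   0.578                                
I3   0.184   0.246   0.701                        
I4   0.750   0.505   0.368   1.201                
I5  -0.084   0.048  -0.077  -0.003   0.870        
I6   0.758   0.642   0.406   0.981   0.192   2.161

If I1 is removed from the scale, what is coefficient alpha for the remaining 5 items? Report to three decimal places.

Remaining items: I2, I3, I4, I5, I6 (k = 5).
sum of item variances = 0.578 + 0.701 + 1.201 + 0.870 + 2.161 = 5.511
total variance = 5.511 + 2 × 3.308 = 12.127
α (item deleted) = (5/4)·(1 − 5.511/12.127) = 0.682

coefficient alpha = 0.682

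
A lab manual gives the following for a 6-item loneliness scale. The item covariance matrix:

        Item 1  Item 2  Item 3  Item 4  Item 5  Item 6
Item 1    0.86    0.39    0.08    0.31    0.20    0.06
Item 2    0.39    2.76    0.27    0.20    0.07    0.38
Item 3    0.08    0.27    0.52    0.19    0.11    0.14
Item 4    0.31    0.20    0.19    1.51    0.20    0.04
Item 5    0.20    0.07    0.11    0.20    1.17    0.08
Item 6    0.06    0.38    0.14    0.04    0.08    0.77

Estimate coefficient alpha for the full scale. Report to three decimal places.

Σσ²ᵢ = 0.86 + 2.76 + 0.52 + 1.51 + 1.17 + 0.77 = 7.59
Σ_{i<j} σ_ij = 2.72
σ²_T = 7.59 + 2 × 2.72 = 13.03
α = (k/(k−1))·(1 − Σσ²ᵢ/σ²_T) = (6/5)·(1 − 7.59/13.03) = 0.501

coefficient alpha = 0.501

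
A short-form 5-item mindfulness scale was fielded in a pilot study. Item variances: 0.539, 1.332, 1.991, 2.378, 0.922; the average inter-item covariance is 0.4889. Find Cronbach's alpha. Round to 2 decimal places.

sum of item variances = 0.539 + 1.332 + 1.991 + 2.378 + 0.922 = 7.162
Sum of the 10 distinct covariances = 10 × 0.4889 = 4.8890
Var(T) = sum of item variances + 2·Σcov = 7.162 + 2 × 4.8890 = 16.9400
α = (5/4)·(1 − 7.162/16.9400) = 0.72

Cronbach's alpha = 0.72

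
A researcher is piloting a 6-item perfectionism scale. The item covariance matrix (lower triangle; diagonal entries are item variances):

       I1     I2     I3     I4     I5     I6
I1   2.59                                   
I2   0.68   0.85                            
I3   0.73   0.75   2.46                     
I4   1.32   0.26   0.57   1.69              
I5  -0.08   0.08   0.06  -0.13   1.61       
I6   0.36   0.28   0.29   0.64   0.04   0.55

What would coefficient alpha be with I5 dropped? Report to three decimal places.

α = 0.739

Remaining items: I1, I2, I3, I4, I6 (k = 5).
sum of item variances = 2.59 + 0.85 + 2.46 + 1.69 + 0.55 = 8.14
total variance = 8.14 + 2 × 5.88 = 19.90
α (item deleted) = (5/4)·(1 − 8.14/19.90) = 0.739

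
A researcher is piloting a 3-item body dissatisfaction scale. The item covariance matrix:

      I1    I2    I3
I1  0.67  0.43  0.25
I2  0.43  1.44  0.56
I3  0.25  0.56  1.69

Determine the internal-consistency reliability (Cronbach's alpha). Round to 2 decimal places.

Σσᵢ² = 0.67 + 1.44 + 1.69 = 3.80
Σ_{i<j} σ_ij = 1.24
total variance = 3.80 + 2 × 1.24 = 6.28
α = (k/(k−1))·(1 − Σσᵢ²/total variance) = (3/2)·(1 − 3.80/6.28) = 0.59

Cronbach's alpha = 0.59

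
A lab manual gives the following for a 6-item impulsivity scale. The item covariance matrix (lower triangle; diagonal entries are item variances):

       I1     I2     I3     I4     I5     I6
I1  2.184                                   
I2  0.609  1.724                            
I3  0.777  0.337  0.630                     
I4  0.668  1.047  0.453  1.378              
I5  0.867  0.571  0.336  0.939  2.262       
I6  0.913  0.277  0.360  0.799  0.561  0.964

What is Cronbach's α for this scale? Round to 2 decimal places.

α = 0.81

Σσᵢ² = 2.184 + 1.724 + 0.630 + 1.378 + 2.262 + 0.964 = 9.142
Sum of the distinct covariances = 9.514
Var(T) = 9.142 + 2 × 9.514 = 28.170
α = (k/(k−1))·(1 − Σσᵢ²/Var(T)) = (6/5)·(1 − 9.142/28.170) = 0.81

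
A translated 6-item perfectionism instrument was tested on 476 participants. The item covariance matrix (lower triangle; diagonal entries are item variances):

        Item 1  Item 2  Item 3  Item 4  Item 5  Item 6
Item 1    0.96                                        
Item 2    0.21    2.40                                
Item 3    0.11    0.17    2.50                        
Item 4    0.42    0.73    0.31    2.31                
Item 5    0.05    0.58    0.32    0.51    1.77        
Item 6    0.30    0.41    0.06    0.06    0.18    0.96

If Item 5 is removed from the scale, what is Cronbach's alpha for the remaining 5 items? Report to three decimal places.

α = 0.473

Remaining items: Item 1, Item 2, Item 3, Item 4, Item 6 (k = 5).
Σσᵢ² = 0.96 + 2.40 + 2.50 + 2.31 + 0.96 = 9.13
σ²_T = 9.13 + 2 × 2.78 = 14.69
α (item deleted) = (5/4)·(1 − 9.13/14.69) = 0.473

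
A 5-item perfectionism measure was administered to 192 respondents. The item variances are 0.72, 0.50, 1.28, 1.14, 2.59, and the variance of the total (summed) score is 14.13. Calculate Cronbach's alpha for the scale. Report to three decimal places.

Σσ²ᵢ = 0.72 + 0.50 + 1.28 + 1.14 + 2.59 = 6.23
α = (k/(k−1))·(1 − Σσ²ᵢ/σ²_T) = (5/4)·(1 − 6.23/14.13) = 0.699

Cronbach's alpha = 0.699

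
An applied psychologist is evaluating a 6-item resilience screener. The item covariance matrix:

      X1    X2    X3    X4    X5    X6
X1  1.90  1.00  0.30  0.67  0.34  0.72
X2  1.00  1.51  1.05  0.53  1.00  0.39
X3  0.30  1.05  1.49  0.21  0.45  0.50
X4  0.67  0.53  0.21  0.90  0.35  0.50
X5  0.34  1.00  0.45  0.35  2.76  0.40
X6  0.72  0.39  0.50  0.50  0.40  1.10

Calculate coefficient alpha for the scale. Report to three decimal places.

α = 0.762

Σσᵢ² = 1.90 + 1.51 + 1.49 + 0.90 + 2.76 + 1.10 = 9.66
Sum of the distinct covariances = 8.41
σ²_total = 9.66 + 2 × 8.41 = 26.48
α = (k/(k−1))·(1 − Σσᵢ²/σ²_total) = (6/5)·(1 − 9.66/26.48) = 0.762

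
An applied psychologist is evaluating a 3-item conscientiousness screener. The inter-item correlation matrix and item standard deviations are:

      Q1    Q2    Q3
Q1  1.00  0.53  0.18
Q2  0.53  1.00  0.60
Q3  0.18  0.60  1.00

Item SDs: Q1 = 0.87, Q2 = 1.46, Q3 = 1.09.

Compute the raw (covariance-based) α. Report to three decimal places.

α = 0.703

Σσ²ᵢ = 0.87² + 1.46² + 1.09² = 4.0766
Covariances σ_ij = r_ij · s_i · s_j:
  σ(Q1,Q2) = 0.53 × 0.87 × 1.46 = 0.6732
  σ(Q1,Q3) = 0.18 × 0.87 × 1.09 = 0.1707
  σ(Q2,Q3) = 0.60 × 1.46 × 1.09 = 0.9548
σ²_T = Σσ²ᵢ + 2·Σσ_ij = 4.0766 + 2 × 1.7987 = 7.6740
α = (3/2)·(1 − 4.0766/7.6740) = 0.703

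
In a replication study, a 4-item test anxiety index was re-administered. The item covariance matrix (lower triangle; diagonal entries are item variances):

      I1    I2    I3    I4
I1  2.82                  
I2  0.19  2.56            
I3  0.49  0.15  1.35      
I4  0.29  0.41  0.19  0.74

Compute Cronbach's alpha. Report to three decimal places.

ΣVar(i) = 2.82 + 2.56 + 1.35 + 0.74 = 7.47
Sum of the distinct covariances = 1.72
total variance = 7.47 + 2 × 1.72 = 10.91
α = (k/(k−1))·(1 − ΣVar(i)/total variance) = (4/3)·(1 − 7.47/10.91) = 0.420

α = 0.420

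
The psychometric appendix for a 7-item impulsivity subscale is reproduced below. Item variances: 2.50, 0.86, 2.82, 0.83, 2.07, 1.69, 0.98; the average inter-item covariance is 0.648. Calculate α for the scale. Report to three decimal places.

α = 0.815

ΣVar(i) = 2.50 + 0.86 + 2.82 + 0.83 + 2.07 + 1.69 + 0.98 = 11.75
Sum of the 21 distinct covariances = 21 × 0.648 = 13.608
σ²_T = ΣVar(i) + 2·Σcov = 11.75 + 2 × 13.608 = 38.966
α = (7/6)·(1 − 11.75/38.966) = 0.815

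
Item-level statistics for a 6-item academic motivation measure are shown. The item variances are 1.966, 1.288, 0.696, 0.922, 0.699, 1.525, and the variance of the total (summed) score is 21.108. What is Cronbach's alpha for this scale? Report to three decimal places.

sum of item variances = 1.966 + 1.288 + 0.696 + 0.922 + 0.699 + 1.525 = 7.096
α = (k/(k−1))·(1 − sum of item variances/σ²_T) = (6/5)·(1 − 7.096/21.108) = 0.797

Cronbach's alpha = 0.797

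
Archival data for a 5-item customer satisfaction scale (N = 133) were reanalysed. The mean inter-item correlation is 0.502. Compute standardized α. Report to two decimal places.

α = 0.83

Standardized α = k·r̄ / (1 + (k−1)·r̄) = 5 × 0.502 / (1 + 4 × 0.502)
  = 2.5100 / 3.0080 = 0.83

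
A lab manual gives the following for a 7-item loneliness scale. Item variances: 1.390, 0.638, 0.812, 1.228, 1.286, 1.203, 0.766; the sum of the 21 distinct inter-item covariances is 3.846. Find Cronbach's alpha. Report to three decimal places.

ΣVar(i) = 1.390 + 0.638 + 0.812 + 1.228 + 1.286 + 1.203 + 0.766 = 7.323
Sum of distinct covariances = 3.846
σ²_total = ΣVar(i) + 2·Σcov = 7.323 + 2 × 3.846 = 15.015
α = (7/6)·(1 − 7.323/15.015) = 0.598

Cronbach's alpha = 0.598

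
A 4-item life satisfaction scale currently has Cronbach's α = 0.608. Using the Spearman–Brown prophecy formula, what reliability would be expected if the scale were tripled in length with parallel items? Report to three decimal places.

Length factor m = 3
α' = m·α / (1 + (m−1)·α)
   = 3 × 0.608 / (1 + (3 − 1) × 0.608)
   = 1.8240 / 2.2160 = 0.823

predicted reliability = 0.823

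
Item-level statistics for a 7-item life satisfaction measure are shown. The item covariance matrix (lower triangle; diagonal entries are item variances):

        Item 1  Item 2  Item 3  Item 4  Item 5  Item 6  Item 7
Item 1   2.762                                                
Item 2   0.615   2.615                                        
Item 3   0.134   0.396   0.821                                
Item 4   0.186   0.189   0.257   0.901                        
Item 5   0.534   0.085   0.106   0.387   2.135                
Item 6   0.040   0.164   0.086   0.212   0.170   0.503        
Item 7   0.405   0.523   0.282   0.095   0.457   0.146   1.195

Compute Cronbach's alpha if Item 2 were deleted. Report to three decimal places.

α = 0.548

Remaining items: Item 1, Item 3, Item 4, Item 5, Item 6, Item 7 (k = 6).
Σσᵢ² = 2.762 + 0.821 + 0.901 + 2.135 + 0.503 + 1.195 = 8.317
Var(T) = 8.317 + 2 × 3.497 = 15.311
α (item deleted) = (6/5)·(1 − 8.317/15.311) = 0.548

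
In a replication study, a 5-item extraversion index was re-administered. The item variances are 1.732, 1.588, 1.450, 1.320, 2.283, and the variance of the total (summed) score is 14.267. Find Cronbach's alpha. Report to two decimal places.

ΣVar(i) = 1.732 + 1.588 + 1.450 + 1.320 + 2.283 = 8.373
α = (k/(k−1))·(1 − ΣVar(i)/total variance) = (5/4)·(1 − 8.373/14.267) = 0.52

Cronbach's alpha = 0.52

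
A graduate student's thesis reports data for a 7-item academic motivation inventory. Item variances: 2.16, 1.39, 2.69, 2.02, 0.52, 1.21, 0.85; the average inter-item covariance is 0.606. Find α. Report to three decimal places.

α = 0.818

Σσᵢ² = 2.16 + 1.39 + 2.69 + 2.02 + 0.52 + 1.21 + 0.85 = 10.84
Sum of the 21 distinct covariances = 21 × 0.606 = 12.726
σ²_T = Σσᵢ² + 2·Σcov = 10.84 + 2 × 12.726 = 36.292
α = (7/6)·(1 − 10.84/36.292) = 0.818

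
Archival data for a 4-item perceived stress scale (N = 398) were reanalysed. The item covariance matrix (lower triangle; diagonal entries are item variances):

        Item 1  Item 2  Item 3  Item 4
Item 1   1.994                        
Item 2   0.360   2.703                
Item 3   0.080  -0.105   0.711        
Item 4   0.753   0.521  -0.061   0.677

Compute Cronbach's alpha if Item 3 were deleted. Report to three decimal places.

Cronbach's alpha = 0.567

Remaining items: Item 1, Item 2, Item 4 (k = 3).
Σσᵢ² = 1.994 + 2.703 + 0.677 = 5.374
σ²_T = 5.374 + 2 × 1.634 = 8.642
α (item deleted) = (3/2)·(1 − 5.374/8.642) = 0.567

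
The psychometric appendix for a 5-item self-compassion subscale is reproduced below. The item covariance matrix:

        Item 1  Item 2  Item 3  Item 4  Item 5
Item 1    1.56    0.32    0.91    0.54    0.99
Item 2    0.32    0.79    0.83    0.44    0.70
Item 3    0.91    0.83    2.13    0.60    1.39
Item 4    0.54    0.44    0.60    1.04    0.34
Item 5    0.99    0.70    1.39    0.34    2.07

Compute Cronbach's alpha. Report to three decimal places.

Σσ²ᵢ = 1.56 + 0.79 + 2.13 + 1.04 + 2.07 = 7.59
Σ_{i<j} σ_ij = 7.06
total variance = 7.59 + 2 × 7.06 = 21.71
α = (k/(k−1))·(1 − Σσ²ᵢ/total variance) = (5/4)·(1 − 7.59/21.71) = 0.813

Cronbach's alpha = 0.813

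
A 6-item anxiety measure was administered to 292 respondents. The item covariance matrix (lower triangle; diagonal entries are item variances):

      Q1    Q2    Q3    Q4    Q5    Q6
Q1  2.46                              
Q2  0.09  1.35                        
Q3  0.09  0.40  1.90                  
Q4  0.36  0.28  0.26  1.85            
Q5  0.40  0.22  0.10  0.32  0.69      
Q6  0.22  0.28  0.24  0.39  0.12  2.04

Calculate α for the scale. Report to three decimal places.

Σσᵢ² = 2.46 + 1.35 + 1.90 + 1.85 + 0.69 + 2.04 = 10.29
Sum of off-diagonal covariances = 3.77
total variance = 10.29 + 2 × 3.77 = 17.83
α = (k/(k−1))·(1 − Σσᵢ²/total variance) = (6/5)·(1 − 10.29/17.83) = 0.507

α = 0.507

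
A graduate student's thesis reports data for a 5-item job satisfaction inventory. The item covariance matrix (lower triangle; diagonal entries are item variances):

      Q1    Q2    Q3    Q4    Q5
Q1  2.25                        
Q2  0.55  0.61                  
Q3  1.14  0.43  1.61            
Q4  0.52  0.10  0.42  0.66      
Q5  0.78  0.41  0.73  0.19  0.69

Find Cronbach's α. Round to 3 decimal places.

α = 0.805

Σσ²ᵢ = 2.25 + 0.61 + 1.61 + 0.66 + 0.69 = 5.82
Sum of off-diagonal covariances = 5.27
total variance = 5.82 + 2 × 5.27 = 16.36
α = (k/(k−1))·(1 − Σσ²ᵢ/total variance) = (5/4)·(1 − 5.82/16.36) = 0.805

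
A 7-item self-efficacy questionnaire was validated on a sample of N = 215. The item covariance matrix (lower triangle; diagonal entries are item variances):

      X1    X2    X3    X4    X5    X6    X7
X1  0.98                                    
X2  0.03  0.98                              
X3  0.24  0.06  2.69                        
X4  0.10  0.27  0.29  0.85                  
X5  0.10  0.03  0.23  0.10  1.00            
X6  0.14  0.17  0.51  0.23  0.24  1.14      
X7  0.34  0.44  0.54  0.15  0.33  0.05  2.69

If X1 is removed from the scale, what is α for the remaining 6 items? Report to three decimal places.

α = 0.525

Remaining items: X2, X3, X4, X5, X6, X7 (k = 6).
Σσ²ᵢ = 0.98 + 2.69 + 0.85 + 1.00 + 1.14 + 2.69 = 9.35
σ²_T = 9.35 + 2 × 3.64 = 16.63
α (item deleted) = (6/5)·(1 − 9.35/16.63) = 0.525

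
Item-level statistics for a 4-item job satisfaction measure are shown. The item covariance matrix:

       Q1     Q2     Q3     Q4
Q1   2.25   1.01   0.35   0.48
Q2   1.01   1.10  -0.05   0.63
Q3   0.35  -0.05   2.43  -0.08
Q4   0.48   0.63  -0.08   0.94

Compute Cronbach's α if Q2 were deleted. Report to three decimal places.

Remaining items: Q1, Q3, Q4 (k = 3).
Σσ²ᵢ = 2.25 + 2.43 + 0.94 = 5.62
σ²_T = 5.62 + 2 × 0.75 = 7.12
α (item deleted) = (3/2)·(1 − 5.62/7.12) = 0.316

α = 0.316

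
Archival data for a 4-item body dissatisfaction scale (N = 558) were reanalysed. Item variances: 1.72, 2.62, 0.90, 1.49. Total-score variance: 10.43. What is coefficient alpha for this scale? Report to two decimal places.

α = 0.47

sum of item variances = 1.72 + 2.62 + 0.90 + 1.49 = 6.73
α = (k/(k−1))·(1 − sum of item variances/total variance) = (4/3)·(1 − 6.73/10.43) = 0.47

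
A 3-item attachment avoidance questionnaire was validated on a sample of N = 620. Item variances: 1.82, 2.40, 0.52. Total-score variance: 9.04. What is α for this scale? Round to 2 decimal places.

ΣVar(i) = 1.82 + 2.40 + 0.52 = 4.74
α = (k/(k−1))·(1 − ΣVar(i)/total variance) = (3/2)·(1 − 4.74/9.04) = 0.71

α = 0.71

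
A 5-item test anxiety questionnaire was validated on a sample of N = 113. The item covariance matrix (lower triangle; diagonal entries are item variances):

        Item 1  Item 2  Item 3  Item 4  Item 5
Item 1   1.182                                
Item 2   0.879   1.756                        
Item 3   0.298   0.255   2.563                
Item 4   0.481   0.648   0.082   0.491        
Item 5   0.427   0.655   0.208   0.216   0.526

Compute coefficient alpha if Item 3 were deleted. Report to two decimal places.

Remaining items: Item 1, Item 2, Item 4, Item 5 (k = 4).
sum of item variances = 1.182 + 1.756 + 0.491 + 0.526 = 3.955
Var(T) = 3.955 + 2 × 3.306 = 10.567
α (item deleted) = (4/3)·(1 − 3.955/10.567) = 0.83

coefficient alpha = 0.83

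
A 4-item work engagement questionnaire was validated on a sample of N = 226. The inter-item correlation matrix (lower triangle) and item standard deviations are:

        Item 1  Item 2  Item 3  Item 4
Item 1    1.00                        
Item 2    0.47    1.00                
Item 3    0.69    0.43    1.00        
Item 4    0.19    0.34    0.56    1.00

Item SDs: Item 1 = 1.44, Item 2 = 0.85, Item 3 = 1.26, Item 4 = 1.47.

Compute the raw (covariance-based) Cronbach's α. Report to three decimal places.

Σσ²ᵢ = 1.44² + 0.85² + 1.26² + 1.47² = 6.5446
Covariances σ_ij = r_ij · s_i · s_j:
  σ(Item 1,Item 2) = 0.47 × 1.44 × 0.85 = 0.5753
  σ(Item 1,Item 3) = 0.69 × 1.44 × 1.26 = 1.2519
  σ(Item 1,Item 4) = 0.19 × 1.44 × 1.47 = 0.4022
  σ(Item 2,Item 3) = 0.43 × 0.85 × 1.26 = 0.4605
  σ(Item 2,Item 4) = 0.34 × 0.85 × 1.47 = 0.4248
  σ(Item 3,Item 4) = 0.56 × 1.26 × 1.47 = 1.0372
σ²_T = Σσ²ᵢ + 2·Σσ_ij = 6.5446 + 2 × 4.1519 = 14.8484
α = (4/3)·(1 − 6.5446/14.8484) = 0.746

Cronbach's α = 0.746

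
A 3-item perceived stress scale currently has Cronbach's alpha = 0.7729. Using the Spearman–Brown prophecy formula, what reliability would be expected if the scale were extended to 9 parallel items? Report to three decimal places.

predicted reliability = 0.911

Length factor m = 9/3 = 3.0000
α' = m·α / (1 + (m−1)·α)
   = 9/3 × 0.7729 / (1 + (9/3 − 1) × 0.7729)
   = 2.3187 / 2.5458 = 0.911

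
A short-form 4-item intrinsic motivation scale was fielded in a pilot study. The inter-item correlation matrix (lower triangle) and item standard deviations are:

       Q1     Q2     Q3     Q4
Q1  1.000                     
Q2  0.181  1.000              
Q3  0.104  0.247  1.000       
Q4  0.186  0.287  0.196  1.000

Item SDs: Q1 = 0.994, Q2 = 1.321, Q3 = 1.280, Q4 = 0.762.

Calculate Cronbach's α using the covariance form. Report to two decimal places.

α = 0.48

Σσ²ᵢ = 0.994² + 1.321² + 1.280² + 0.762² = 4.9521
Covariances σ_ij = r_ij · s_i · s_j:
  σ(Q1,Q2) = 0.181 × 0.994 × 1.321 = 0.2377
  σ(Q1,Q3) = 0.104 × 0.994 × 1.280 = 0.1323
  σ(Q1,Q4) = 0.186 × 0.994 × 0.762 = 0.1409
  σ(Q2,Q3) = 0.247 × 1.321 × 1.280 = 0.4176
  σ(Q2,Q4) = 0.287 × 1.321 × 0.762 = 0.2889
  σ(Q3,Q4) = 0.196 × 1.280 × 0.762 = 0.1912
σ²_T = Σσ²ᵢ + 2·Σσ_ij = 4.9521 + 2 × 1.4086 = 7.7693
α = (4/3)·(1 − 4.9521/7.7693) = 0.48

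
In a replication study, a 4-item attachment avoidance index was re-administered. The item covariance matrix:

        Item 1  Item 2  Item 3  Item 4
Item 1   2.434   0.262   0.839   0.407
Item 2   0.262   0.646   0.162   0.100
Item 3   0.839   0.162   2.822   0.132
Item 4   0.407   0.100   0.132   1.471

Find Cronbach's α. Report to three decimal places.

Cronbach's α = 0.454

ΣVar(i) = 2.434 + 0.646 + 2.822 + 1.471 = 7.373
Σ_{i<j} σ_ij = 1.902
σ²_total = 7.373 + 2 × 1.902 = 11.177
α = (k/(k−1))·(1 − ΣVar(i)/σ²_total) = (4/3)·(1 − 7.373/11.177) = 0.454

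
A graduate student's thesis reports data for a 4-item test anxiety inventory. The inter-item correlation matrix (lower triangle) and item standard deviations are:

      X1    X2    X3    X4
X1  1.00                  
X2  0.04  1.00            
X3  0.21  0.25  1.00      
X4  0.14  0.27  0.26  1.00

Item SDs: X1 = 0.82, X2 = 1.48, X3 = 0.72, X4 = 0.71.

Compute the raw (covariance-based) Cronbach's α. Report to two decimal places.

Σσ²ᵢ = 0.82² + 1.48² + 0.72² + 0.71² = 3.8853
Covariances σ_ij = r_ij · s_i · s_j:
  σ(X1,X2) = 0.04 × 0.82 × 1.48 = 0.0485
  σ(X1,X3) = 0.21 × 0.82 × 0.72 = 0.1240
  σ(X1,X4) = 0.14 × 0.82 × 0.71 = 0.0815
  σ(X2,X3) = 0.25 × 1.48 × 0.72 = 0.2664
  σ(X2,X4) = 0.27 × 1.48 × 0.71 = 0.2837
  σ(X3,X4) = 0.26 × 0.72 × 0.71 = 0.1329
σ²_T = Σσ²ᵢ + 2·Σσ_ij = 3.8853 + 2 × 0.9370 = 5.7593
α = (4/3)·(1 − 3.8853/5.7593) = 0.43

α = 0.43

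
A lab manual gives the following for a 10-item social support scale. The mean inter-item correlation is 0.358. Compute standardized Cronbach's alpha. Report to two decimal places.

α = 0.85

Standardized α = k·r̄ / (1 + (k−1)·r̄) = 10 × 0.358 / (1 + 9 × 0.358)
  = 3.5800 / 4.2220 = 0.85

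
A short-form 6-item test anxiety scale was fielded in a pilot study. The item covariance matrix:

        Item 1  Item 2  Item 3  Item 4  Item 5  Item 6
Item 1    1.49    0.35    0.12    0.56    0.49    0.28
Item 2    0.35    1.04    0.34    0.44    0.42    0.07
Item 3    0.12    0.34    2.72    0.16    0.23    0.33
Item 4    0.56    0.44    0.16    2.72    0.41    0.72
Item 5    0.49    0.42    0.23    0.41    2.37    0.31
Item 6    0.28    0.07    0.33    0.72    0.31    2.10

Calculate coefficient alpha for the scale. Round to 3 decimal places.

coefficient alpha = 0.548

Σσ²ᵢ = 1.49 + 1.04 + 2.72 + 2.72 + 2.37 + 2.10 = 12.44
Σ_{i<j} σ_ij = 5.23
Var(T) = 12.44 + 2 × 5.23 = 22.90
α = (k/(k−1))·(1 − Σσ²ᵢ/Var(T)) = (6/5)·(1 − 12.44/22.90) = 0.548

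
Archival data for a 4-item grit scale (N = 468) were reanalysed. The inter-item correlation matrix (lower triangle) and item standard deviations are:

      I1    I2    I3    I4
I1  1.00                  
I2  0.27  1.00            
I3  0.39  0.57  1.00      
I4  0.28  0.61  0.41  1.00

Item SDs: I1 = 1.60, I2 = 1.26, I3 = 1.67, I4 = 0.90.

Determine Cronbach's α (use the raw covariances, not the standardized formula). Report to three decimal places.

α = 0.716

Σσ²ᵢ = 1.60² + 1.26² + 1.67² + 0.90² = 7.7465
Covariances σ_ij = r_ij · s_i · s_j:
  σ(I1,I2) = 0.27 × 1.60 × 1.26 = 0.5443
  σ(I1,I3) = 0.39 × 1.60 × 1.67 = 1.0421
  σ(I1,I4) = 0.28 × 1.60 × 0.90 = 0.4032
  σ(I2,I3) = 0.57 × 1.26 × 1.67 = 1.1994
  σ(I2,I4) = 0.61 × 1.26 × 0.90 = 0.6917
  σ(I3,I4) = 0.41 × 1.67 × 0.90 = 0.6162
σ²_T = Σσ²ᵢ + 2·Σσ_ij = 7.7465 + 2 × 4.4969 = 16.7403
α = (4/3)·(1 − 7.7465/16.7403) = 0.716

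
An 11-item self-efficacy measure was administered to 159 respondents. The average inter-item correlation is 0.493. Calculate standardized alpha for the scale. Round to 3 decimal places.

Standardized α = k·r̄ / (1 + (k−1)·r̄) = 11 × 0.493 / (1 + 10 × 0.493)
  = 5.4230 / 5.9300 = 0.915

α = 0.915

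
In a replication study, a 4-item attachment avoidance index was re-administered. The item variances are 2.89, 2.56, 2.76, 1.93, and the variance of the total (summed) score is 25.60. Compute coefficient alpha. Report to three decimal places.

ΣVar(i) = 2.89 + 2.56 + 2.76 + 1.93 = 10.14
α = (k/(k−1))·(1 − ΣVar(i)/Var(T)) = (4/3)·(1 − 10.14/25.60) = 0.805

coefficient alpha = 0.805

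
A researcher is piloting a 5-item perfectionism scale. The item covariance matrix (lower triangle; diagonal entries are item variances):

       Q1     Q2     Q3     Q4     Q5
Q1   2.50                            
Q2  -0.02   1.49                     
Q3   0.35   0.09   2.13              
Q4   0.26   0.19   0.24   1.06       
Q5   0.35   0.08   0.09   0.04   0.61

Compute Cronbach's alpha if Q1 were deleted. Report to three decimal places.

Remaining items: Q2, Q3, Q4, Q5 (k = 4).
Σσ²ᵢ = 1.49 + 2.13 + 1.06 + 0.61 = 5.29
σ²_T = 5.29 + 2 × 0.73 = 6.75
α (item deleted) = (4/3)·(1 − 5.29/6.75) = 0.288

α = 0.288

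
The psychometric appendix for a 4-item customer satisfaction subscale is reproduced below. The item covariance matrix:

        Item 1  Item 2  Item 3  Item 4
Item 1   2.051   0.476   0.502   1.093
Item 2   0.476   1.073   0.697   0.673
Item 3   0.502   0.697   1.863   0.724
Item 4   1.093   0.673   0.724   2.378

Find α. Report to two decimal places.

Σσ²ᵢ = 2.051 + 1.073 + 1.863 + 2.378 = 7.365
Sum of the distinct covariances = 4.165
Var(T) = 7.365 + 2 × 4.165 = 15.695
α = (k/(k−1))·(1 − Σσ²ᵢ/Var(T)) = (4/3)·(1 − 7.365/15.695) = 0.71

α = 0.71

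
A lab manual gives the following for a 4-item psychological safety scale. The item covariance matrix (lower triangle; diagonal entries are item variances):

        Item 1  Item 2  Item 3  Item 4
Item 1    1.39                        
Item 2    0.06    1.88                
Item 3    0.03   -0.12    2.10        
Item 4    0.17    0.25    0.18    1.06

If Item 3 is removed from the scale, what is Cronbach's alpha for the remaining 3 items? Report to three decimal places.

Remaining items: Item 1, Item 2, Item 4 (k = 3).
sum of item variances = 1.39 + 1.88 + 1.06 = 4.33
σ²_T = 4.33 + 2 × 0.48 = 5.29
α (item deleted) = (3/2)·(1 − 4.33/5.29) = 0.272

α = 0.272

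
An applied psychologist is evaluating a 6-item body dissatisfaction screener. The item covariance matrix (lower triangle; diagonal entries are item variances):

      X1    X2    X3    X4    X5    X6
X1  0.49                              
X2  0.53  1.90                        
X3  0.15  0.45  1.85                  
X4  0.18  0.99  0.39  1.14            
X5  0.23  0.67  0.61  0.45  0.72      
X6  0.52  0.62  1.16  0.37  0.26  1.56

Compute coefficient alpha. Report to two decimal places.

Σσᵢ² = 0.49 + 1.90 + 1.85 + 1.14 + 0.72 + 1.56 = 7.66
Sum of off-diagonal covariances = 7.58
σ²_T = 7.66 + 2 × 7.58 = 22.82
α = (k/(k−1))·(1 − Σσᵢ²/σ²_T) = (6/5)·(1 − 7.66/22.82) = 0.80

coefficient alpha = 0.80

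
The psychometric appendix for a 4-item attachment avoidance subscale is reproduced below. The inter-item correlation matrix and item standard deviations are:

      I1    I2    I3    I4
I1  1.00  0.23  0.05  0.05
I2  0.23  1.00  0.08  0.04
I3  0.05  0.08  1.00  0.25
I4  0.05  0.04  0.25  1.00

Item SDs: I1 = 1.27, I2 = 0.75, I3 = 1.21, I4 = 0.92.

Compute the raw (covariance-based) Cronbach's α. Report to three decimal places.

Σσ²ᵢ = 1.27² + 0.75² + 1.21² + 0.92² = 4.4859
Covariances σ_ij = r_ij · s_i · s_j:
  σ(I1,I2) = 0.23 × 1.27 × 0.75 = 0.2191
  σ(I1,I3) = 0.05 × 1.27 × 1.21 = 0.0768
  σ(I1,I4) = 0.05 × 1.27 × 0.92 = 0.0584
  σ(I2,I3) = 0.08 × 0.75 × 1.21 = 0.0726
  σ(I2,I4) = 0.04 × 0.75 × 0.92 = 0.0276
  σ(I3,I4) = 0.25 × 1.21 × 0.92 = 0.2783
σ²_T = Σσ²ᵢ + 2·Σσ_ij = 4.4859 + 2 × 0.7328 = 5.9515
α = (4/3)·(1 − 4.4859/5.9515) = 0.328

Cronbach's α = 0.328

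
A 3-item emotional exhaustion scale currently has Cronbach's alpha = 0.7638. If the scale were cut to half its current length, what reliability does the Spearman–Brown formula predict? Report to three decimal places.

Length factor m = 1/2
α' = m·α / (1 − (1−m)·α)
   = 1/2 × 0.7638 / (1 − (1 − 1/2) × 0.7638)
   = 0.3819 / 0.6181 = 0.618

predicted reliability = 0.618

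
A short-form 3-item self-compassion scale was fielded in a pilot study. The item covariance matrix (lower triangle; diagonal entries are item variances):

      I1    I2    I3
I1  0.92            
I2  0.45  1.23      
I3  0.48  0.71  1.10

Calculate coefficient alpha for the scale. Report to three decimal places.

α = 0.753

sum of item variances = 0.92 + 1.23 + 1.10 = 3.25
Sum of the distinct covariances = 1.64
total variance = 3.25 + 2 × 1.64 = 6.53
α = (k/(k−1))·(1 − sum of item variances/total variance) = (3/2)·(1 − 3.25/6.53) = 0.753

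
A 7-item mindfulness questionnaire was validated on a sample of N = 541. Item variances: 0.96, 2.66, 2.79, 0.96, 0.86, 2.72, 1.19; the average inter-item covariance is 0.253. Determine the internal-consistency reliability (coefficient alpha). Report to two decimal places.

Σσᵢ² = 0.96 + 2.66 + 2.79 + 0.96 + 0.86 + 2.72 + 1.19 = 12.14
Sum of the 21 distinct covariances = 21 × 0.253 = 5.313
total variance = Σσᵢ² + 2·Σcov = 12.14 + 2 × 5.313 = 22.766
α = (7/6)·(1 − 12.14/22.766) = 0.54

α = 0.54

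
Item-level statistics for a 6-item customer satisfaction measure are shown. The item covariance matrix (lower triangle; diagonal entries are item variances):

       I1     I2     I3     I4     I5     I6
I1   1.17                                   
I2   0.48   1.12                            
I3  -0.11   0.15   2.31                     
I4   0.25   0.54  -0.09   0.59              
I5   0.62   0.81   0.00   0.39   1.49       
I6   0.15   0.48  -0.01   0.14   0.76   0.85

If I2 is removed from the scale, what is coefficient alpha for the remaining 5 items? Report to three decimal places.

coefficient alpha = 0.495

Remaining items: I1, I3, I4, I5, I6 (k = 5).
Σσ²ᵢ = 1.17 + 2.31 + 0.59 + 1.49 + 0.85 = 6.41
Var(T) = 6.41 + 2 × 2.10 = 10.61
α (item deleted) = (5/4)·(1 − 6.41/10.61) = 0.495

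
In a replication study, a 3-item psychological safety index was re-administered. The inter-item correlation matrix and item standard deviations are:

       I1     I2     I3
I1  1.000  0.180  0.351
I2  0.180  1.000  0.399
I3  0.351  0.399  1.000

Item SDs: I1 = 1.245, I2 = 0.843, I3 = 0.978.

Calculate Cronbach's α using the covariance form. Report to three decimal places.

α = 0.555

Σσ²ᵢ = 1.245² + 0.843² + 0.978² = 3.2172
Covariances σ_ij = r_ij · s_i · s_j:
  σ(I1,I2) = 0.180 × 1.245 × 0.843 = 0.1889
  σ(I1,I3) = 0.351 × 1.245 × 0.978 = 0.4274
  σ(I2,I3) = 0.399 × 0.843 × 0.978 = 0.3290
σ²_T = Σσ²ᵢ + 2·Σσ_ij = 3.2172 + 2 × 0.9453 = 5.1078
α = (3/2)·(1 − 3.2172/5.1078) = 0.555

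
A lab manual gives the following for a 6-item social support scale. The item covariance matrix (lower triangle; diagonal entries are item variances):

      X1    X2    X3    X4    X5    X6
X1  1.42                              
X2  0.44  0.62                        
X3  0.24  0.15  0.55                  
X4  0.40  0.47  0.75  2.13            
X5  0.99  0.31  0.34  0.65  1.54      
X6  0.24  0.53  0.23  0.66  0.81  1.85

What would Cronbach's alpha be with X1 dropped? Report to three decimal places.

α = 0.743

Remaining items: X2, X3, X4, X5, X6 (k = 5).
Σσᵢ² = 0.62 + 0.55 + 2.13 + 1.54 + 1.85 = 6.69
total variance = 6.69 + 2 × 4.90 = 16.49
α (item deleted) = (5/4)·(1 − 6.69/16.49) = 0.743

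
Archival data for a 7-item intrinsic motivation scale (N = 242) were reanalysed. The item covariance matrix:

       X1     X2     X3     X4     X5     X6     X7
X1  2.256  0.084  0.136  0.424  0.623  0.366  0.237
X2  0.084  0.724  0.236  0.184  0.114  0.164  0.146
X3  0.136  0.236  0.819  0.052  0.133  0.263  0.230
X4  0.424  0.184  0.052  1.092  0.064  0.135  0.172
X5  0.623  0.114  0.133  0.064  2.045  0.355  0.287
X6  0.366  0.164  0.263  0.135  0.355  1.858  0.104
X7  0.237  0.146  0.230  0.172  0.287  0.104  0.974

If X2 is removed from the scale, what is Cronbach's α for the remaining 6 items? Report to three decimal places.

α = 0.530

Remaining items: X1, X3, X4, X5, X6, X7 (k = 6).
ΣVar(i) = 2.256 + 0.819 + 1.092 + 2.045 + 1.858 + 0.974 = 9.044
σ²_T = 9.044 + 2 × 3.581 = 16.206
α (item deleted) = (6/5)·(1 − 9.044/16.206) = 0.530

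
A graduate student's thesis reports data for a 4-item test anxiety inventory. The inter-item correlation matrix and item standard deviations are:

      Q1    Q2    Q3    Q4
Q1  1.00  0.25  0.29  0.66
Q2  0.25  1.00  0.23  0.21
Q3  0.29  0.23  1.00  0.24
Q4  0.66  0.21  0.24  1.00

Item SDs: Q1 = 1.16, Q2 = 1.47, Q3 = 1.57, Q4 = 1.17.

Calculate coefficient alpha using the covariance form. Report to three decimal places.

Σσ²ᵢ = 1.16² + 1.47² + 1.57² + 1.17² = 7.3403
Covariances σ_ij = r_ij · s_i · s_j:
  σ(Q1,Q2) = 0.25 × 1.16 × 1.47 = 0.4263
  σ(Q1,Q3) = 0.29 × 1.16 × 1.57 = 0.5281
  σ(Q1,Q4) = 0.66 × 1.16 × 1.17 = 0.8958
  σ(Q2,Q3) = 0.23 × 1.47 × 1.57 = 0.5308
  σ(Q2,Q4) = 0.21 × 1.47 × 1.17 = 0.3612
  σ(Q3,Q4) = 0.24 × 1.57 × 1.17 = 0.4409
σ²_T = Σσ²ᵢ + 2·Σσ_ij = 7.3403 + 2 × 3.1831 = 13.7065
α = (4/3)·(1 − 7.3403/13.7065) = 0.619

α = 0.619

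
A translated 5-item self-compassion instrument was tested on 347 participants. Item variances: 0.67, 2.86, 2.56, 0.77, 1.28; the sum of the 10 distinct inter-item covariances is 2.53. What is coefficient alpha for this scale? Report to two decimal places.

ΣVar(i) = 0.67 + 2.86 + 2.56 + 0.77 + 1.28 = 8.14
Sum of distinct covariances = 2.53
σ²_T = ΣVar(i) + 2·Σcov = 8.14 + 2 × 2.53 = 13.20
α = (5/4)·(1 − 8.14/13.20) = 0.48

coefficient alpha = 0.48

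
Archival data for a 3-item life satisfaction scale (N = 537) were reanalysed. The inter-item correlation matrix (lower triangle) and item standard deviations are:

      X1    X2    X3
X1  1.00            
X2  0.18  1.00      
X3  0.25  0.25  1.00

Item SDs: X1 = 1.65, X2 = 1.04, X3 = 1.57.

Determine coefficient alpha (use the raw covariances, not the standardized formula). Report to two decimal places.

Σσ²ᵢ = 1.65² + 1.04² + 1.57² = 6.2690
Covariances σ_ij = r_ij · s_i · s_j:
  σ(X1,X2) = 0.18 × 1.65 × 1.04 = 0.3089
  σ(X1,X3) = 0.25 × 1.65 × 1.57 = 0.6476
  σ(X2,X3) = 0.25 × 1.04 × 1.57 = 0.4082
σ²_T = Σσ²ᵢ + 2·Σσ_ij = 6.2690 + 2 × 1.3647 = 8.9984
α = (3/2)·(1 − 6.2690/8.9984) = 0.45

coefficient alpha = 0.45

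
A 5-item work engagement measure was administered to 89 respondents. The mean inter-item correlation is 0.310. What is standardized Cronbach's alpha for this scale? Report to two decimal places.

standardized Cronbach's alpha = 0.69

Standardized α = k·r̄ / (1 + (k−1)·r̄) = 5 × 0.310 / (1 + 4 × 0.310)
  = 1.5500 / 2.2400 = 0.69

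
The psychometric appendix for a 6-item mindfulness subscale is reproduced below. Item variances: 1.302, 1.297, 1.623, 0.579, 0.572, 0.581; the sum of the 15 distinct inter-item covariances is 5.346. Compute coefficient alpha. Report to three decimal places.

α = 0.771

sum of item variances = 1.302 + 1.297 + 1.623 + 0.579 + 0.572 + 0.581 = 5.954
Sum of distinct covariances = 5.346
σ²_T = sum of item variances + 2·Σcov = 5.954 + 2 × 5.346 = 16.646
α = (6/5)·(1 − 5.954/16.646) = 0.771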